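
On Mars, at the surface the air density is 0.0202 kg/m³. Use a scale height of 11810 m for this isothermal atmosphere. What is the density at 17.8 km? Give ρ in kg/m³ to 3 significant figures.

ρ ≈ 0.00447 kg/m³

In an isothermal atmosphere, density decays like pressure: ρ = ρ₀ exp(−z/H).
z/H = 17800/11810 = 1.5072; exp(−1.5072) = 0.22153.
ρ = 0.0202 × 0.22153 = 0.0044749 kg/m³.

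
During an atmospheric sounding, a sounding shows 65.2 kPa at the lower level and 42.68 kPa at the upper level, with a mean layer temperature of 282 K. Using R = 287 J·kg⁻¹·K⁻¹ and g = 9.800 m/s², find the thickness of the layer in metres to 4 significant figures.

Δz ≈ 3499 m

Hypsometric equation: Δz = (R T̄/g) ln(P₁/P₂).
R T̄/g = 287 × 282 / 9.800 = 8258.6 m.
ln(65.2/42.68) = ln(1.5276) = 0.42370.
Δz = 8258.6 × 0.42370 = 3499.2 m.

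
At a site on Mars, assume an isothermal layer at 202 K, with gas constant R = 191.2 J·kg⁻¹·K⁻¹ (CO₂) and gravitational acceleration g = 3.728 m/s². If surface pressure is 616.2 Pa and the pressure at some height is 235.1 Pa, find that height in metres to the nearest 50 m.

Scale height: H = RT/g = 191.2 × 202 / 3.728 = 10360 m.
Invert the barometric formula: z = H ln(P₀/P).
P₀/P = 616.2/235.1 = 2.6210; ln(2.6210) = 0.96356.
z = 10360 × 0.96356 = 9982.5 m.

z ≈ 10000 m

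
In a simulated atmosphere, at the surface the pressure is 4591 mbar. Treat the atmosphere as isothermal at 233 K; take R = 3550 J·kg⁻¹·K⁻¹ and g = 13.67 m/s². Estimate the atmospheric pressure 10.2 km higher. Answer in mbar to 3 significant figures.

P ≈ 3880 mbar

Scale height: H = RT/g = 3550 × 233 / 13.67 = 60508 m.
Barometric formula: P = P₀ exp(−z/H).
z/H = 10200/60508 = 0.16857; exp(−0.16857) = 0.84487.
P = 4591 × 0.84487 = 3878.8 mbar.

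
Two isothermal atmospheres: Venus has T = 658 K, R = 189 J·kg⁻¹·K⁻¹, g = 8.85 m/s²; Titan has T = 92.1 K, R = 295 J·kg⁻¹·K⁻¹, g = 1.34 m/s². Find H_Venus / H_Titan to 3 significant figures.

H_Venus/H_Titan ≈ 0.693

H = RT/g for each body.
H_Venus = 189 × 658 / 8.85 = 14052 m.
H_Titan = 295 × 92.1 / 1.34 = 20276 m.
H_Venus/H_Titan = 14052/20276 = 0.69304.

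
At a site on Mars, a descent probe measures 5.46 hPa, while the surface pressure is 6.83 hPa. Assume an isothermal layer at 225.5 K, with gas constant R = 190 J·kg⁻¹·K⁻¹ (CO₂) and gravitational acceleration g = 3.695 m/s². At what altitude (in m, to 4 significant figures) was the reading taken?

z ≈ 2596 m

Scale height: H = RT/g = 190 × 225.5 / 3.695 = 11595 m.
Invert the barometric formula: z = H ln(P₀/P).
P₀/P = 6.83/5.46 = 1.2509; ln(1.2509) = 0.22386.
z = 11595 × 0.22386 = 2595.7 m.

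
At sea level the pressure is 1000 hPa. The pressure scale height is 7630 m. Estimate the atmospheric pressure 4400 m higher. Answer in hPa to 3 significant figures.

P ≈ 562 hPa

Barometric formula: P = P₀ exp(−z/H).
z/H = 4400.0/7630.0 = 0.57667; exp(−0.57667) = 0.56177.
P = 1000 × 0.56177 = 561.77 hPa.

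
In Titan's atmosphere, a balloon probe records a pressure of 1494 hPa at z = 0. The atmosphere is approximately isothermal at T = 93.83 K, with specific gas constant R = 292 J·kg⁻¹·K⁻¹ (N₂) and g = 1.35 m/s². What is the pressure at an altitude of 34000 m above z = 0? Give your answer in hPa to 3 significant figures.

Scale height: H = RT/g = 292 × 93.83 / 1.35 = 20295 m.
Barometric formula: P = P₀ exp(−z/H).
z/H = 34000/20295 = 1.6753; exp(−1.6753) = 0.18725.
P = 1494 × 0.18725 = 279.75 hPa.

P ≈ 280 hPa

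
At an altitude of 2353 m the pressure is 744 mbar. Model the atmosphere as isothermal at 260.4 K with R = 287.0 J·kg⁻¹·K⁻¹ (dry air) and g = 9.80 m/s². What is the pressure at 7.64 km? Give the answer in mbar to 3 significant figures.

Scale height: H = RT/g = 287.0 × 260.4 / 9.80 = 7626.0 m.
Between two levels, P₂ = P₁ exp(−Δz/H) with Δz = z₂ − z₁.
Δz = 7640.0 − 2353.0 = 5287.0 m; Δz/H = 5287.0/7626.0 = 0.69329.
P₂ = 744 × exp(−0.69329) = 744 × 0.49993 = 371.95 mbar.

P ≈ 372 mbar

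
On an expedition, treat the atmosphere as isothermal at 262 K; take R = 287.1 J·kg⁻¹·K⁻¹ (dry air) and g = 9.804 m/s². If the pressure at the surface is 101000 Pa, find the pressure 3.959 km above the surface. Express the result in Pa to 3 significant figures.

P ≈ 60300 Pa

Scale height: H = RT/g = 287.1 × 262 / 9.804 = 7672.4 m.
Barometric formula: P = P₀ exp(−z/H).
z/H = 3959.0/7672.4 = 0.51601; exp(−0.51601) = 0.59690.
P = 101000 × 0.59690 = 60287 Pa.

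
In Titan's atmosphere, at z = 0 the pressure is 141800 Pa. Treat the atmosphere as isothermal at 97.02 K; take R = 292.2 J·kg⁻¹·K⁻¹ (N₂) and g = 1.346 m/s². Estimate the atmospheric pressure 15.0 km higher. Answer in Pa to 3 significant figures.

Scale height: H = RT/g = 292.2 × 97.02 / 1.346 = 21062 m.
Barometric formula: P = P₀ exp(−z/H).
z/H = 15000/21062 = 0.71218; exp(−0.71218) = 0.49057.
P = 141800 × 0.49057 = 69563 Pa.

P ≈ 69600 Pa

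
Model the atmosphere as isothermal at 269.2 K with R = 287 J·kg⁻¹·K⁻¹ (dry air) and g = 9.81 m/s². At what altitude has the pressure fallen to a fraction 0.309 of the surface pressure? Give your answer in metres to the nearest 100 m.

Scale height: H = RT/g = 287 × 269.2 / 9.81 = 7875.7 m.
Set P/P₀ = exp(−z/H) = 0.309, so z = −H ln(0.309).
−ln(0.309) = 1.1744; z = 7875.7 × 1.1744 = 9249.2 m.

z ≈ 9200 m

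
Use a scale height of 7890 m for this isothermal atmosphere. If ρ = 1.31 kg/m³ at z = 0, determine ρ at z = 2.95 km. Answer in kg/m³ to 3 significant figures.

ρ ≈ 0.901 kg/m³

In an isothermal atmosphere, density decays like pressure: ρ = ρ₀ exp(−z/H).
z/H = 2950.0/7890.0 = 0.37389; exp(−0.37389) = 0.68805.
ρ = 1.31 × 0.68805 = 0.90135 kg/m³.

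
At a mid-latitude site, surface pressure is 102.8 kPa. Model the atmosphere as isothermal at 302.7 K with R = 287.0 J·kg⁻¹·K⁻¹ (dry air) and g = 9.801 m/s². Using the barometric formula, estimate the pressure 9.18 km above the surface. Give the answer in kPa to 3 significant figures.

Scale height: H = RT/g = 287.0 × 302.7 / 9.801 = 8863.9 m.
Barometric formula: P = P₀ exp(−z/H).
z/H = 9180.0/8863.9 = 1.0357; exp(−1.0357) = 0.35498.
P = 102.8 × 0.35498 = 36.492 kPa.

P ≈ 36.5 kPa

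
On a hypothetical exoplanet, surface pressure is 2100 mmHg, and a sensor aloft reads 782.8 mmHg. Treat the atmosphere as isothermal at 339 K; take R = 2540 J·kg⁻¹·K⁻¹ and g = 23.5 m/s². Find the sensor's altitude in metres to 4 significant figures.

Scale height: H = RT/g = 2540 × 339 / 23.5 = 36641 m.
Invert the barometric formula: z = H ln(P₀/P).
P₀/P = 2100/782.8 = 2.6827; ln(2.6827) = 0.98682.
z = 36641 × 0.98682 = 36158 m.

z ≈ 36160 m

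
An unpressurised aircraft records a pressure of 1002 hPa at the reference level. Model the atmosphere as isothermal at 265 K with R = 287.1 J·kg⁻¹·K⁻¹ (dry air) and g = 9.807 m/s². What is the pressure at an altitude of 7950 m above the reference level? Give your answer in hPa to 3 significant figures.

P ≈ 360 hPa

Scale height: H = RT/g = 287.1 × 265 / 9.807 = 7757.9 m.
Barometric formula: P = P₀ exp(−z/H).
z/H = 7950.0/7757.9 = 1.0248; exp(−1.0248) = 0.35887.
P = 1002 × 0.35887 = 359.59 hPa.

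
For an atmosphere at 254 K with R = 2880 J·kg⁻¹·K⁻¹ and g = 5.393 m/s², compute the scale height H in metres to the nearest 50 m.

H ≈ 135650 m

The scale height of an isothermal atmosphere is H = RT/g.
H = 2880 × 254 / 5.393 = 731520/5.393 = 135640 m.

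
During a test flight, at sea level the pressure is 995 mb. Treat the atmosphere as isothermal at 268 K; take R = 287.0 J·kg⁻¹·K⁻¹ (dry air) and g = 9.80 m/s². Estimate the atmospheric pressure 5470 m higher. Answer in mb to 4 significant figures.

Scale height: H = RT/g = 287.0 × 268 / 9.80 = 7848.6 m.
Barometric formula: P = P₀ exp(−z/H).
z/H = 5470.0/7848.6 = 0.69694; exp(−0.69694) = 0.49811.
P = 995 × 0.49811 = 495.62 mb.

P ≈ 495.6 mb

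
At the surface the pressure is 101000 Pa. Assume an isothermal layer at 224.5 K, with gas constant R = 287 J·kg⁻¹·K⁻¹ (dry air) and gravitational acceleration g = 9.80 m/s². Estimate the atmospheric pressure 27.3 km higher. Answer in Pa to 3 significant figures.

Scale height: H = RT/g = 287 × 224.5 / 9.80 = 6574.6 m.
Barometric formula: P = P₀ exp(−z/H).
z/H = 27300/6574.6 = 4.1523; exp(−4.1523) = 0.015728.
P = 101000 × 0.015728 = 1588.5 Pa.

P ≈ 1590 Pa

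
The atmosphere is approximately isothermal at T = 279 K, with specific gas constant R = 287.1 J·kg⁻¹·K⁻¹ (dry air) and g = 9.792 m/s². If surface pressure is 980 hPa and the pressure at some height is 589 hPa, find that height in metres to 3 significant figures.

Scale height: H = RT/g = 287.1 × 279 / 9.792 = 8180.2 m.
Invert the barometric formula: z = H ln(P₀/P).
P₀/P = 980/589 = 1.6638; ln(1.6638) = 0.50910.
z = 8180.2 × 0.50910 = 4164.5 m.

z ≈ 4160 m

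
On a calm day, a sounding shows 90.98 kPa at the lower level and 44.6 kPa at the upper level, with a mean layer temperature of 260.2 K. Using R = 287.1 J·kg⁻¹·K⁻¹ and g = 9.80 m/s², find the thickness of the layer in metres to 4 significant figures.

Hypsometric equation: Δz = (R T̄/g) ln(P₁/P₂).
R T̄/g = 287.1 × 260.2 / 9.80 = 7622.8 m.
ln(90.98/44.6) = ln(2.0399) = 0.71290.
Δz = 7622.8 × 0.71290 = 5434.3 m.

Δz ≈ 5434 m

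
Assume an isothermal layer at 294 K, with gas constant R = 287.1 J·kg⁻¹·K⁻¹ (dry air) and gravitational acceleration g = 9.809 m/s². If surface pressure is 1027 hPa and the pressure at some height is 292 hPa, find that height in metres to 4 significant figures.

Scale height: H = RT/g = 287.1 × 294 / 9.809 = 8605.1 m.
Invert the barometric formula: z = H ln(P₀/P).
P₀/P = 1027/292 = 3.5171; ln(3.5171) = 1.2576.
z = 8605.1 × 1.2576 = 10822 m.

z ≈ 10820 m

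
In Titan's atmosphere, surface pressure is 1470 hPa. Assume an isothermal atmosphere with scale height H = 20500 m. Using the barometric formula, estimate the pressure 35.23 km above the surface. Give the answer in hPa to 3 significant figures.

Barometric formula: P = P₀ exp(−z/H).
z/H = 35230/20500 = 1.7185; exp(−1.7185) = 0.17933.
P = 1470 × 0.17933 = 263.62 hPa.

P ≈ 264 hPa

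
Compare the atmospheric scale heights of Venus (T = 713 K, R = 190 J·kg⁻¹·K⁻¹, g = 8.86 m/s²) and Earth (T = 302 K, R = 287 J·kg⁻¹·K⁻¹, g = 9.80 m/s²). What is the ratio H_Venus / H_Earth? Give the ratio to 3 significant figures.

H_Venus/H_Earth ≈ 1.73

H = RT/g for each body.
H_Venus = 190 × 713 / 8.86 = 15290 m.
H_Earth = 287 × 302 / 9.80 = 8844.3 m.
H_Venus/H_Earth = 15290/8844.3 = 1.7288.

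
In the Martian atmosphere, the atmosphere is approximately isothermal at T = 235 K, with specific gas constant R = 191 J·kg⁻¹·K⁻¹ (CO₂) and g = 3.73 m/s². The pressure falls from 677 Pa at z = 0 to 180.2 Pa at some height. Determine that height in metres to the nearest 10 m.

Scale height: H = RT/g = 191 × 235 / 3.73 = 12034 m.
Invert the barometric formula: z = H ln(P₀/P).
P₀/P = 677/180.2 = 3.7569; ln(3.7569) = 1.3236.
z = 12034 × 1.3236 = 15928 m.

z ≈ 15930 m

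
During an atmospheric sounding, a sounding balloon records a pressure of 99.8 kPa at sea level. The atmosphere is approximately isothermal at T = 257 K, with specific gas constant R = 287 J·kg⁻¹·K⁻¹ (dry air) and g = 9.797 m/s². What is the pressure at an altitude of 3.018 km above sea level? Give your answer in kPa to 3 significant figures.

Scale height: H = RT/g = 287 × 257 / 9.797 = 7528.7 m.
Barometric formula: P = P₀ exp(−z/H).
z/H = 3018.0/7528.7 = 0.40087; exp(−0.40087) = 0.66974.
P = 99.8 × 0.66974 = 66.840 kPa.

P ≈ 66.8 kPa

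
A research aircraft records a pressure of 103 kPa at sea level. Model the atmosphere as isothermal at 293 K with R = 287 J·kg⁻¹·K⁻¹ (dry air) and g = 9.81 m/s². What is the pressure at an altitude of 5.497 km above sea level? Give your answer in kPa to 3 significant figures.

Scale height: H = RT/g = 287 × 293 / 9.81 = 8572.0 m.
Barometric formula: P = P₀ exp(−z/H).
z/H = 5497.0/8572.0 = 0.64127; exp(−0.64127) = 0.52662.
P = 103 × 0.52662 = 54.242 kPa.

P ≈ 54.2 kPa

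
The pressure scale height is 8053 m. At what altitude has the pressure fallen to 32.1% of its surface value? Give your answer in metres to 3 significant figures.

Set P/P₀ = exp(−z/H) = 0.321, so z = −H ln(0.321).
−ln(0.321) = 1.1363; z = 8053.0 × 1.1363 = 9150.6 m.

z ≈ 9150 m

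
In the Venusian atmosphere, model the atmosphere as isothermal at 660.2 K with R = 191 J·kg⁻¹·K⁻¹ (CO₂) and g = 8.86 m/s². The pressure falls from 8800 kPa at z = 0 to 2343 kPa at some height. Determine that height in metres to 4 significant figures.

Scale height: H = RT/g = 191 × 660.2 / 8.86 = 14232 m.
Invert the barometric formula: z = H ln(P₀/P).
P₀/P = 8800/2343 = 3.7559; ln(3.7559) = 1.3233.
z = 14232 × 1.3233 = 18833 m.

z ≈ 18830 m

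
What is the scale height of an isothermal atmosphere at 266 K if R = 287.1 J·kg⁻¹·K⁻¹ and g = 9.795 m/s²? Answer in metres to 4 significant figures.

The scale height of an isothermal atmosphere is H = RT/g.
H = 287.1 × 266 / 9.795 = 76369/9.795 = 7796.7 m.

H ≈ 7797 m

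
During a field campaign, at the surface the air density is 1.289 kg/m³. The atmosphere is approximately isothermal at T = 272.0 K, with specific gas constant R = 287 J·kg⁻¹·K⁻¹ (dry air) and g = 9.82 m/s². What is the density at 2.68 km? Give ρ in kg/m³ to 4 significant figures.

ρ ≈ 0.9201 kg/m³

Scale height: H = RT/g = 287 × 272.0 / 9.82 = 7949.5 m.
In an isothermal atmosphere, density decays like pressure: ρ = ρ₀ exp(−z/H).
z/H = 2680.0/7949.5 = 0.33713; exp(−0.33713) = 0.71382.
ρ = 1.289 × 0.71382 = 0.92011 kg/m³.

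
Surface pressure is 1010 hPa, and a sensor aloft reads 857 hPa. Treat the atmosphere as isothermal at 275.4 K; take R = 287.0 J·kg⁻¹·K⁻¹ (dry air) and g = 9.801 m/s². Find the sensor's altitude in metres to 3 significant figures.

z ≈ 1320 m

Scale height: H = RT/g = 287.0 × 275.4 / 9.801 = 8064.5 m.
Invert the barometric formula: z = H ln(P₀/P).
P₀/P = 1010/857 = 1.1785; ln(1.1785) = 0.16424.
z = 8064.5 × 0.16424 = 1324.5 m.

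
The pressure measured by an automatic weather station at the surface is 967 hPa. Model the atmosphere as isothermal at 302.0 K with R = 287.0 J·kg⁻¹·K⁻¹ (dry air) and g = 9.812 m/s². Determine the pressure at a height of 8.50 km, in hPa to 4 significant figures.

P ≈ 369.4 hPa

Scale height: H = RT/g = 287.0 × 302.0 / 9.812 = 8833.5 m.
Barometric formula: P = P₀ exp(−z/H).
z/H = 8500.0/8833.5 = 0.96225; exp(−0.96225) = 0.38203.
P = 967 × 0.38203 = 369.42 hPa.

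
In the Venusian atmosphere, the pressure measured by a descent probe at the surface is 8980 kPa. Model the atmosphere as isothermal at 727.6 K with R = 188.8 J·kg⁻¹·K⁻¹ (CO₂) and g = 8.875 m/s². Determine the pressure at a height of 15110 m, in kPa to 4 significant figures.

Scale height: H = RT/g = 188.8 × 727.6 / 8.875 = 15478 m.
Barometric formula: P = P₀ exp(−z/H).
z/H = 15110/15478 = 0.97622; exp(−0.97622) = 0.37673.
P = 8980 × 0.37673 = 3383.0 kPa.

P ≈ 3383 kPa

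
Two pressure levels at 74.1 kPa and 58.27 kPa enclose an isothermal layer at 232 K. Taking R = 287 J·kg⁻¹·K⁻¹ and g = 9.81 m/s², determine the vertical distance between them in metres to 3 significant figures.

Δz ≈ 1630 m

Hypsometric equation: Δz = (R T̄/g) ln(P₁/P₂).
R T̄/g = 287 × 232 / 9.81 = 6787.4 m.
ln(74.1/58.27) = ln(1.2717) = 0.24035.
Δz = 6787.4 × 0.24035 = 1631.4 m.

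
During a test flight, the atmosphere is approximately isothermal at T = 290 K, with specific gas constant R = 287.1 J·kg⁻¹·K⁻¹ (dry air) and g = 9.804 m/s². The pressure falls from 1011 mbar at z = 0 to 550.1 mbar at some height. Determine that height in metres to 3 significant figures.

z ≈ 5170 m

Scale height: H = RT/g = 287.1 × 290 / 9.804 = 8492.4 m.
Invert the barometric formula: z = H ln(P₀/P).
P₀/P = 1011/550.1 = 1.8378; ln(1.8378) = 0.60857.
z = 8492.4 × 0.60857 = 5168.2 m.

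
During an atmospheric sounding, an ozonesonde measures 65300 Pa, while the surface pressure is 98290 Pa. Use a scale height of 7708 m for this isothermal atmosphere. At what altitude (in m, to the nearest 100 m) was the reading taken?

z ≈ 3200 m

Invert the barometric formula: z = H ln(P₀/P).
P₀/P = 98290/65300 = 1.5052; ln(1.5052) = 0.40893.
z = 7708.0 × 0.40893 = 3152.0 m.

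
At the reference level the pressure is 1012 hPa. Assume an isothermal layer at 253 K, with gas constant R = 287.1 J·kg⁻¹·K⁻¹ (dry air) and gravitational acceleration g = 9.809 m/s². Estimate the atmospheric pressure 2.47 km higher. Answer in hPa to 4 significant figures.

P ≈ 725.0 hPa

Scale height: H = RT/g = 287.1 × 253 / 9.809 = 7405.1 m.
Barometric formula: P = P₀ exp(−z/H).
z/H = 2470.0/7405.1 = 0.33355; exp(−0.33355) = 0.71638.
P = 1012 × 0.71638 = 724.98 hPa.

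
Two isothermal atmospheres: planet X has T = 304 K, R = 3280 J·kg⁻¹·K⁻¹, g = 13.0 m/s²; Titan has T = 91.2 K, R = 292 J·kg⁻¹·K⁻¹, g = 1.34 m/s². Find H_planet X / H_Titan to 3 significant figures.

H_planet X/H_Titan ≈ 3.86

H = RT/g for each body.
H_planet X = 3280 × 304 / 13.0 = 76702 m.
H_Titan = 292 × 91.2 / 1.34 = 19873 m.
H_planet X/H_Titan = 76702/19873 = 3.8596.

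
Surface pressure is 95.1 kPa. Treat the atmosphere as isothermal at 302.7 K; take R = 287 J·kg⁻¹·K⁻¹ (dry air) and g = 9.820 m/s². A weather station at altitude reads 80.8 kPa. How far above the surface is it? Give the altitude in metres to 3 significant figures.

Scale height: H = RT/g = 287 × 302.7 / 9.820 = 8846.7 m.
Invert the barometric formula: z = H ln(P₀/P).
P₀/P = 95.1/80.8 = 1.1770; ln(1.1770) = 0.16297.
z = 8846.7 × 0.16297 = 1441.7 m.

z ≈ 1440 m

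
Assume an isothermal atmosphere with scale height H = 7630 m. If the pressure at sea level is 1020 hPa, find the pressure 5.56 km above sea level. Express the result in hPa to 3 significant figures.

P ≈ 492 hPa

Barometric formula: P = P₀ exp(−z/H).
z/H = 5560.0/7630.0 = 0.72870; exp(−0.72870) = 0.48254.
P = 1020 × 0.48254 = 492.19 hPa.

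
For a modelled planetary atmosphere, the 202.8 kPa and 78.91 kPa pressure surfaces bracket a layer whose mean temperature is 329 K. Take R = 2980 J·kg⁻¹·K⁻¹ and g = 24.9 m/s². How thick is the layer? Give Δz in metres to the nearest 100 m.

Δz ≈ 37200 m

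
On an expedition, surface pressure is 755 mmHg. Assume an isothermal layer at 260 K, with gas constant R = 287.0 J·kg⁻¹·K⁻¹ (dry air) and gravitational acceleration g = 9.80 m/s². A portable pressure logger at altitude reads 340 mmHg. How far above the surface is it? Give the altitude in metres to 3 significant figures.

Scale height: H = RT/g = 287.0 × 260 / 9.80 = 7614.3 m.
Invert the barometric formula: z = H ln(P₀/P).
P₀/P = 755/340 = 2.2206; ln(2.2206) = 0.79778.
z = 7614.3 × 0.79778 = 6074.5 m.

z ≈ 6070 m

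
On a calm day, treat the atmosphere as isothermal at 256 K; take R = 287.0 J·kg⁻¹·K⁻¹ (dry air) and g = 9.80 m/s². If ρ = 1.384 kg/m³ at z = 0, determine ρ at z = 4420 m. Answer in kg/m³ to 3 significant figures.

ρ ≈ 0.768 kg/m³

Scale height: H = RT/g = 287.0 × 256 / 9.80 = 7497.1 m.
In an isothermal atmosphere, density decays like pressure: ρ = ρ₀ exp(−z/H).
z/H = 4420.0/7497.1 = 0.58956; exp(−0.58956) = 0.55457.
ρ = 1.384 × 0.55457 = 0.76752 kg/m³.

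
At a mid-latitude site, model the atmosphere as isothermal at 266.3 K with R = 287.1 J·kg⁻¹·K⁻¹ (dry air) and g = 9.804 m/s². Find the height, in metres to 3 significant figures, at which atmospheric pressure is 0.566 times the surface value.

z ≈ 4440 m

Scale height: H = RT/g = 287.1 × 266.3 / 9.804 = 7798.3 m.
Set P/P₀ = exp(−z/H) = 0.566, so z = −H ln(0.566).
−ln(0.566) = 0.56916; z = 7798.3 × 0.56916 = 4438.5 m.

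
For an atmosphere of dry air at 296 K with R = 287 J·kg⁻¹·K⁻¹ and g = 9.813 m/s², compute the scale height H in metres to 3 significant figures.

H ≈ 8660 m

The scale height of an isothermal atmosphere is H = RT/g.
H = 287 × 296 / 9.813 = 84952/9.813 = 8657.1 m.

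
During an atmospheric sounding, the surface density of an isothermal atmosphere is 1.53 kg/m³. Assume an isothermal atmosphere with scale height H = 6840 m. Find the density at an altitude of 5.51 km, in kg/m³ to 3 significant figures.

In an isothermal atmosphere, density decays like pressure: ρ = ρ₀ exp(−z/H).
z/H = 5510.0/6840.0 = 0.80556; exp(−0.80556) = 0.44684.
ρ = 1.53 × 0.44684 = 0.68367 kg/m³.

ρ ≈ 0.684 kg/m³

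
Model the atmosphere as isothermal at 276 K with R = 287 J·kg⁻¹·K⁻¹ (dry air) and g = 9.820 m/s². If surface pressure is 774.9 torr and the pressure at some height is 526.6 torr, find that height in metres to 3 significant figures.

Scale height: H = RT/g = 287 × 276 / 9.820 = 8066.4 m.
Invert the barometric formula: z = H ln(P₀/P).
P₀/P = 774.9/526.6 = 1.4715; ln(1.4715) = 0.38628.
z = 8066.4 × 0.38628 = 3115.9 m.

z ≈ 3120 m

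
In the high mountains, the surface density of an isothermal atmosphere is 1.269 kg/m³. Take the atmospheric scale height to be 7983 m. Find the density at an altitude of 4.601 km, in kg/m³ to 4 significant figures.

ρ ≈ 0.7131 kg/m³

In an isothermal atmosphere, density decays like pressure: ρ = ρ₀ exp(−z/H).
z/H = 4601.0/7983.0 = 0.57635; exp(−0.57635) = 0.56195.
ρ = 1.269 × 0.56195 = 0.71311 kg/m³.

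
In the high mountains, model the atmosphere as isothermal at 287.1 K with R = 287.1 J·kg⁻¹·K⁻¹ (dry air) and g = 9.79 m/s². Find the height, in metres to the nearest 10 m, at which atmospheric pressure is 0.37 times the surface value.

Scale height: H = RT/g = 287.1 × 287.1 / 9.79 = 8419.4 m.
Set P/P₀ = exp(−z/H) = 0.37, so z = −H ln(0.37).
−ln(0.37) = 0.99425; z = 8419.4 × 0.99425 = 8371.0 m.

z ≈ 8370 m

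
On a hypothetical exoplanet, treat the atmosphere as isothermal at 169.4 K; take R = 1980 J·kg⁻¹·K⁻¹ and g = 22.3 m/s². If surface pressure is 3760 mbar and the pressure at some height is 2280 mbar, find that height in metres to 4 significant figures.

Scale height: H = RT/g = 1980 × 169.4 / 22.3 = 15041 m.
Invert the barometric formula: z = H ln(P₀/P).
P₀/P = 3760/2280 = 1.6491; ln(1.6491) = 0.50023.
z = 15041 × 0.50023 = 7524.0 m.

z ≈ 7524 m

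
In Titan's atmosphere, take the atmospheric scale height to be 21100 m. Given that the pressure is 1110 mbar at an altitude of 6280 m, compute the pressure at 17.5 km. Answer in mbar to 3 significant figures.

Between two levels, P₂ = P₁ exp(−Δz/H) with Δz = z₂ − z₁.
Δz = 17500 − 6280.0 = 11220 m; Δz/H = 11220/21100 = 0.53175.
P₂ = 1110 × exp(−0.53175) = 1110 × 0.58758 = 652.21 mbar.

P ≈ 652 mbar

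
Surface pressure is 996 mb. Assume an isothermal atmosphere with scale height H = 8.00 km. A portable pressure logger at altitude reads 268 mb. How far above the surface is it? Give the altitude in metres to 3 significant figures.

Invert the barometric formula: z = H ln(P₀/P).
P₀/P = 996/268 = 3.7164; ln(3.7164) = 1.3128.
z = 8000.0 × 1.3128 = 10502 m.

z ≈ 10500 m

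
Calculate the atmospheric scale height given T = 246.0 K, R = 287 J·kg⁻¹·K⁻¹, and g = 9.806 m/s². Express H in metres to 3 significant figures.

H ≈ 7200 m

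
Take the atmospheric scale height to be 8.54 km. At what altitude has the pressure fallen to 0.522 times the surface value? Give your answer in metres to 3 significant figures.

z ≈ 5550 m

Set P/P₀ = exp(−z/H) = 0.522, so z = −H ln(0.522).
−ln(0.522) = 0.65009; z = 8540.0 × 0.65009 = 5551.8 m.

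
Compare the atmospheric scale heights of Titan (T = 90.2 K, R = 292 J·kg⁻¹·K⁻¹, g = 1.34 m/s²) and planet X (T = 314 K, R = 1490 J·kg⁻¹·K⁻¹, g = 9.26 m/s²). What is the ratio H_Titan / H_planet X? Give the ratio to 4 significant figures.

H_Titan/H_planet X ≈ 0.3890

H = RT/g for each body.
H_Titan = 292 × 90.2 / 1.34 = 19656 m.
H_planet X = 1490 × 314 / 9.26 = 50525 m.
H_Titan/H_planet X = 19656/50525 = 0.38904.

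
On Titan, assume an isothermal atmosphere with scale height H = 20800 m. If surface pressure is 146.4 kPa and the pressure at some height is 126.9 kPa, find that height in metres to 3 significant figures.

z ≈ 2970 m

Invert the barometric formula: z = H ln(P₀/P).
P₀/P = 146.4/126.9 = 1.1537; ln(1.1537) = 0.14297.
z = 20800 × 0.14297 = 2973.8 m.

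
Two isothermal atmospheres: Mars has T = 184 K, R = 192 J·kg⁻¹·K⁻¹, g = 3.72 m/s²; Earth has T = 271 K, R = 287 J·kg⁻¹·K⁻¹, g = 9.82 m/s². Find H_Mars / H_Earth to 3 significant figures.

H_Mars/H_Earth ≈ 1.20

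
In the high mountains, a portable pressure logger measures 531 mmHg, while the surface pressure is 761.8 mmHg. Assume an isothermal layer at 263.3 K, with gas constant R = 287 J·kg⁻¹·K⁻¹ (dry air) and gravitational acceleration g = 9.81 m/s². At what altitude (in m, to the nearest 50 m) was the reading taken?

Scale height: H = RT/g = 287 × 263.3 / 9.81 = 7703.1 m.
Invert the barometric formula: z = H ln(P₀/P).
P₀/P = 761.8/531 = 1.4347; ln(1.4347) = 0.36096.
z = 7703.1 × 0.36096 = 2780.5 m.

z ≈ 2800 m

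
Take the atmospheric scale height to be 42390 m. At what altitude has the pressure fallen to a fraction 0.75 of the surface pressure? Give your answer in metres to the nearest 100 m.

z ≈ 12200 m

Set P/P₀ = exp(−z/H) = 0.75, so z = −H ln(0.75).
−ln(0.75) = 0.28768; z = 42390 × 0.28768 = 12195 m.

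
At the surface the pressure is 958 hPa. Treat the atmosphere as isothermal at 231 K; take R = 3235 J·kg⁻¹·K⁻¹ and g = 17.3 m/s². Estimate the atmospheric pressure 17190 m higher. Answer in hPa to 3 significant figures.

P ≈ 643 hPa

Scale height: H = RT/g = 3235 × 231 / 17.3 = 43196 m.
Barometric formula: P = P₀ exp(−z/H).
z/H = 17190/43196 = 0.39795; exp(−0.39795) = 0.67170.
P = 958 × 0.67170 = 643.49 hPa.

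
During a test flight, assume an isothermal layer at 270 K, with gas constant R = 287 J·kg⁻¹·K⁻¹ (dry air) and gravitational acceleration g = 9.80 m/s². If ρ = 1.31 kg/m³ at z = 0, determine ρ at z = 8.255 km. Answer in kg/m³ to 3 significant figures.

ρ ≈ 0.461 kg/m³

Scale height: H = RT/g = 287 × 270 / 9.80 = 7907.1 m.
In an isothermal atmosphere, density decays like pressure: ρ = ρ₀ exp(−z/H).
z/H = 8255.0/7907.1 = 1.0440; exp(−1.0440) = 0.35204.
ρ = 1.31 × 0.35204 = 0.46117 kg/m³.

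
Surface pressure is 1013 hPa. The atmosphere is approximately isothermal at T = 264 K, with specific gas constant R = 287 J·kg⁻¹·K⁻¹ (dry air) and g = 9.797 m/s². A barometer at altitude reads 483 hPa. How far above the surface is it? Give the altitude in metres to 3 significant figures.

z ≈ 5730 m

Scale height: H = RT/g = 287 × 264 / 9.797 = 7733.8 m.
Invert the barometric formula: z = H ln(P₀/P).
P₀/P = 1013/483 = 2.0973; ln(2.0973) = 0.74065.
z = 7733.8 × 0.74065 = 5728.0 m.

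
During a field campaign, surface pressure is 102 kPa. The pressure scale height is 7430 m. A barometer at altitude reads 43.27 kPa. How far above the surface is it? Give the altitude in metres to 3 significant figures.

z ≈ 6370 m

Invert the barometric formula: z = H ln(P₀/P).
P₀/P = 102/43.27 = 2.3573; ln(2.3573) = 0.85752.
z = 7430.0 × 0.85752 = 6371.4 m.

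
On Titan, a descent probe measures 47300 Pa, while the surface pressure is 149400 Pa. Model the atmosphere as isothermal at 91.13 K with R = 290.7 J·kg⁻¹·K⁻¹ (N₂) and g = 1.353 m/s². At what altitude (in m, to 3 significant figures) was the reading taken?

z ≈ 22500 m

Scale height: H = RT/g = 290.7 × 91.13 / 1.353 = 19580 m.
Invert the barometric formula: z = H ln(P₀/P).
P₀/P = 149400/47300 = 3.1586; ln(3.1586) = 1.1501.
z = 19580 × 1.1501 = 22519 m.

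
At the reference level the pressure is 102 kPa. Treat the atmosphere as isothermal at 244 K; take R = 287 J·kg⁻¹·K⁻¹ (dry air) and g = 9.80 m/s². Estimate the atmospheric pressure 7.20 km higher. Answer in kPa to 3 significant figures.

P ≈ 37.2 kPa

Scale height: H = RT/g = 287 × 244 / 9.80 = 7145.7 m.
Barometric formula: P = P₀ exp(−z/H).
z/H = 7200.0/7145.7 = 1.0076; exp(−1.0076) = 0.36509.
P = 102 × 0.36509 = 37.239 kPa.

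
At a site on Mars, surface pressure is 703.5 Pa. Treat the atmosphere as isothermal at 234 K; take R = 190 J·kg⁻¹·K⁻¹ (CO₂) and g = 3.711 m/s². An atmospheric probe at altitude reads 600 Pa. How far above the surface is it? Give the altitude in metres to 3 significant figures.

Scale height: H = RT/g = 190 × 234 / 3.711 = 11981 m.
Invert the barometric formula: z = H ln(P₀/P).
P₀/P = 703.5/600 = 1.1725; ln(1.1725) = 0.15914.
z = 11981 × 0.15914 = 1906.7 m.

z ≈ 1910 m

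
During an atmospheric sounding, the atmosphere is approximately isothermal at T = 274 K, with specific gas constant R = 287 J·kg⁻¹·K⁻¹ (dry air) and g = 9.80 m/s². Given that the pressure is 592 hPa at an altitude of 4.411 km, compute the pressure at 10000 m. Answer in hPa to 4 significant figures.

Scale height: H = RT/g = 287 × 274 / 9.80 = 8024.3 m.
Between two levels, P₂ = P₁ exp(−Δz/H) with Δz = z₂ − z₁.
Δz = 10000 − 4411.0 = 5589.0 m; Δz/H = 5589.0/8024.3 = 0.69651.
P₂ = 592 × exp(−0.69651) = 592 × 0.49832 = 295.01 hPa.

P ≈ 295.0 hPa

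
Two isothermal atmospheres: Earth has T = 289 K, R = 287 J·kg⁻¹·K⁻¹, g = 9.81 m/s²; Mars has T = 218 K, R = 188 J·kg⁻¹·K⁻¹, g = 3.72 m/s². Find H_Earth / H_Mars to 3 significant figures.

H = RT/g for each body.
H_Earth = 287 × 289 / 9.81 = 8454.9 m.
H_Mars = 188 × 218 / 3.72 = 11017 m.
H_Earth/H_Mars = 8454.9/11017 = 0.76744.

H_Earth/H_Mars ≈ 0.767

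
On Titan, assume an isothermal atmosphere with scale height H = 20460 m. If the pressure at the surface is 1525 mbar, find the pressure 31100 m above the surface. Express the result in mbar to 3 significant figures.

P ≈ 334 mbar

Barometric formula: P = P₀ exp(−z/H).
z/H = 31100/20460 = 1.5200; exp(−1.5200) = 0.21871.
P = 1525 × 0.21871 = 333.53 mbar.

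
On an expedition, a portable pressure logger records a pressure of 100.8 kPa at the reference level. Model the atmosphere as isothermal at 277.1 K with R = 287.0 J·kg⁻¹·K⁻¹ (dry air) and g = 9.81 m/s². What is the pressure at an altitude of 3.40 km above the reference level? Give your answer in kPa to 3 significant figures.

P ≈ 66.3 kPa

Scale height: H = RT/g = 287.0 × 277.1 / 9.81 = 8106.8 m.
Barometric formula: P = P₀ exp(−z/H).
z/H = 3400.0/8106.8 = 0.41940; exp(−0.41940) = 0.65744.
P = 100.8 × 0.65744 = 66.270 kPa.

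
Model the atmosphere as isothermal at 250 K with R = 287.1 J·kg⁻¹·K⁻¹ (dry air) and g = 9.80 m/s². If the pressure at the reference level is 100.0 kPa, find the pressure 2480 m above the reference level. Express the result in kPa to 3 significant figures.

P ≈ 71.3 kPa

Scale height: H = RT/g = 287.1 × 250 / 9.80 = 7324.0 m.
Barometric formula: P = P₀ exp(−z/H).
z/H = 2480.0/7324.0 = 0.33861; exp(−0.33861) = 0.71276.
P = 100.0 × 0.71276 = 71.276 kPa.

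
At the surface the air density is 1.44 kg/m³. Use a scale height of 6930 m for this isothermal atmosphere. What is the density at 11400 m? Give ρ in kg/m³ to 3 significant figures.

In an isothermal atmosphere, density decays like pressure: ρ = ρ₀ exp(−z/H).
z/H = 11400/6930.0 = 1.6450; exp(−1.6450) = 0.19301.
ρ = 1.44 × 0.19301 = 0.27793 kg/m³.

ρ ≈ 0.278 kg/m³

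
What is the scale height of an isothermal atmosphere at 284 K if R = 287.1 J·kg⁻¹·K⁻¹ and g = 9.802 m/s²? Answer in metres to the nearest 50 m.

The scale height of an isothermal atmosphere is H = RT/g.
H = 287.1 × 284 / 9.802 = 81536/9.802 = 8318.3 m.

H ≈ 8300 m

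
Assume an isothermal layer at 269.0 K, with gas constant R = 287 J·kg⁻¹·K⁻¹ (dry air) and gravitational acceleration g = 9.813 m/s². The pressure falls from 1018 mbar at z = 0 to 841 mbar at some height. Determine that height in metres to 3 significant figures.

Scale height: H = RT/g = 287 × 269.0 / 9.813 = 7867.4 m.
Invert the barometric formula: z = H ln(P₀/P).
P₀/P = 1018/841 = 1.2105; ln(1.2105) = 0.19103.
z = 7867.4 × 0.19103 = 1502.9 m.

z ≈ 1500 m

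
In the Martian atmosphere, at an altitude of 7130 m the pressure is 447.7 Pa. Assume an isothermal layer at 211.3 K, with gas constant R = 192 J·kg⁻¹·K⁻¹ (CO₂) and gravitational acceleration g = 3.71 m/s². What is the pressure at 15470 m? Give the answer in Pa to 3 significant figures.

P ≈ 209 Pa

Scale height: H = RT/g = 192 × 211.3 / 3.71 = 10935 m.
Between two levels, P₂ = P₁ exp(−Δz/H) with Δz = z₂ − z₁.
Δz = 15470 − 7130.0 = 8340.0 m; Δz/H = 8340.0/10935 = 0.76269.
P₂ = 447.7 × exp(−0.76269) = 447.7 × 0.46641 = 208.81 Pa.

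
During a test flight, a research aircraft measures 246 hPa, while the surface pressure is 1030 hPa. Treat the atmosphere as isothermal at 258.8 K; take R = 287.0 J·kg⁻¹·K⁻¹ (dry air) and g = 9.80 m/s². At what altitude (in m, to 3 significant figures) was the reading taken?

Scale height: H = RT/g = 287.0 × 258.8 / 9.80 = 7579.1 m.
Invert the barometric formula: z = H ln(P₀/P).
P₀/P = 1030/246 = 4.1870; ln(4.1870) = 1.4320.
z = 7579.1 × 1.4320 = 10853 m.

z ≈ 10900 m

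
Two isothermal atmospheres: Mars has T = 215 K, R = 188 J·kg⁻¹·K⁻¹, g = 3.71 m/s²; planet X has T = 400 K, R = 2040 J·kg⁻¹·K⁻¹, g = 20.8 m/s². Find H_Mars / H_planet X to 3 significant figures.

H_Mars/H_planet X ≈ 0.278

H = RT/g for each body.
H_Mars = 188 × 215 / 3.71 = 10895 m.
H_planet X = 2040 × 400 / 20.8 = 39231 m.
H_Mars/H_planet X = 10895/39231 = 0.27771.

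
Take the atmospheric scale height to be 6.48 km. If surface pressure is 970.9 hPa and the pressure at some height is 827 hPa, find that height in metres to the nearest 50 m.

z ≈ 1050 m

Invert the barometric formula: z = H ln(P₀/P).
P₀/P = 970.9/827 = 1.1740; ln(1.1740) = 0.16042.
z = 6480.0 × 0.16042 = 1039.5 m.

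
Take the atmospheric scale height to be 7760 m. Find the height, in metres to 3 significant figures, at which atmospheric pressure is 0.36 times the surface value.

z ≈ 7930 m

Set P/P₀ = exp(−z/H) = 0.36, so z = −H ln(0.36).
−ln(0.36) = 1.0217; z = 7760.0 × 1.0217 = 7928.4 m.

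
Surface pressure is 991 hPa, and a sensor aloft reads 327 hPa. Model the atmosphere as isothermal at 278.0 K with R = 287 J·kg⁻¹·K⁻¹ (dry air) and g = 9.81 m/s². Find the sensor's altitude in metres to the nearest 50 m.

z ≈ 9000 m

Scale height: H = RT/g = 287 × 278.0 / 9.81 = 8133.1 m.
Invert the barometric formula: z = H ln(P₀/P).
P₀/P = 991/327 = 3.0306; ln(3.0306) = 1.1088.
z = 8133.1 × 1.1088 = 9018.0 m.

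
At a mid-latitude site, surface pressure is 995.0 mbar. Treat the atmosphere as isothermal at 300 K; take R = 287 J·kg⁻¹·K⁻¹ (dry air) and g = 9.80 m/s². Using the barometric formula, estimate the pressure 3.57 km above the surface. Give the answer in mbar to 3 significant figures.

P ≈ 663 mbar

Scale height: H = RT/g = 287 × 300 / 9.80 = 8785.7 m.
Barometric formula: P = P₀ exp(−z/H).
z/H = 3570.0/8785.7 = 0.40634; exp(−0.40634) = 0.66608.
P = 995.0 × 0.66608 = 662.75 mbar.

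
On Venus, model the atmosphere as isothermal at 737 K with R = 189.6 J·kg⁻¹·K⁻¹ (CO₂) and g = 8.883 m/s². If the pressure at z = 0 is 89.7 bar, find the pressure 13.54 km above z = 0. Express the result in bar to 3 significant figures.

Scale height: H = RT/g = 189.6 × 737 / 8.883 = 15731 m.
Barometric formula: P = P₀ exp(−z/H).
z/H = 13540/15731 = 0.86072; exp(−0.86072) = 0.42286.
P = 89.7 × 0.42286 = 37.931 bar.

P ≈ 37.9 bar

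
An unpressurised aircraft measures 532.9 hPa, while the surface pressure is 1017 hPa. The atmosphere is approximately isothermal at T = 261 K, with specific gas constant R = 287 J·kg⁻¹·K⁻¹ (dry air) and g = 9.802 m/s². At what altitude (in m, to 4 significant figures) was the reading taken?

Scale height: H = RT/g = 287 × 261 / 9.802 = 7642.0 m.
Invert the barometric formula: z = H ln(P₀/P).
P₀/P = 1017/532.9 = 1.9084; ln(1.9084) = 0.64627.
z = 7642.0 × 0.64627 = 4938.8 m.

z ≈ 4939 m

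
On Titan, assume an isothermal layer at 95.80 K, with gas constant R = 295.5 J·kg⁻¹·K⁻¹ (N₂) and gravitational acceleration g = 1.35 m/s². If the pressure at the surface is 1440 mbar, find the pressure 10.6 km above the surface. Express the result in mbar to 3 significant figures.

Scale height: H = RT/g = 295.5 × 95.80 / 1.35 = 20970 m.
Barometric formula: P = P₀ exp(−z/H).
z/H = 10600/20970 = 0.50548; exp(−0.50548) = 0.60322.
P = 1440 × 0.60322 = 868.64 mbar.

P ≈ 869 mbar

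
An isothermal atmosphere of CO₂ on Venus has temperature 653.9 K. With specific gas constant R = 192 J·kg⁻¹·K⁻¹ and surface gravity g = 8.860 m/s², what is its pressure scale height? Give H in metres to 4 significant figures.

H ≈ 14170 m

The scale height of an isothermal atmosphere is H = RT/g.
H = 192 × 653.9 / 8.860 = 125550/8.860 = 14170 m.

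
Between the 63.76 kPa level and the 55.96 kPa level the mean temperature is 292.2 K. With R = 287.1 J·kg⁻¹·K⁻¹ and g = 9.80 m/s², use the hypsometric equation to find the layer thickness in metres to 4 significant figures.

Δz ≈ 1117 m

Hypsometric equation: Δz = (R T̄/g) ln(P₁/P₂).
R T̄/g = 287.1 × 292.2 / 9.80 = 8560.3 m.
ln(63.76/55.96) = ln(1.1394) = 0.13050.
Δz = 8560.3 × 0.13050 = 1117.1 m.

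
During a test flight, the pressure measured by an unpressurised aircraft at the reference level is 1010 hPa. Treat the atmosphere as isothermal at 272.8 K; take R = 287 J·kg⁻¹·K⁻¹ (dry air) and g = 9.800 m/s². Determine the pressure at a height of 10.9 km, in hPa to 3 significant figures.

P ≈ 258 hPa

Scale height: H = RT/g = 287 × 272.8 / 9.800 = 7989.1 m.
Barometric formula: P = P₀ exp(−z/H).
z/H = 10900/7989.1 = 1.3644; exp(−1.3644) = 0.25553.
P = 1010 × 0.25553 = 258.09 hPa.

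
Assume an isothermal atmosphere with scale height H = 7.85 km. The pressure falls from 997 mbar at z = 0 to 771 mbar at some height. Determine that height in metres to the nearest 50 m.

z ≈ 2000 m

Invert the barometric formula: z = H ln(P₀/P).
P₀/P = 997/771 = 1.2931; ln(1.2931) = 0.25704.
z = 7850.0 × 0.25704 = 2017.8 m.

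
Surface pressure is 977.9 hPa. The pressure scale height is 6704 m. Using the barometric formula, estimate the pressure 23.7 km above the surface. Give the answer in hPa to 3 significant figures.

P ≈ 28.5 hPa

Barometric formula: P = P₀ exp(−z/H).
z/H = 23700/6704.0 = 3.5352; exp(−3.5352) = 0.029153.
P = 977.9 × 0.029153 = 28.509 hPa.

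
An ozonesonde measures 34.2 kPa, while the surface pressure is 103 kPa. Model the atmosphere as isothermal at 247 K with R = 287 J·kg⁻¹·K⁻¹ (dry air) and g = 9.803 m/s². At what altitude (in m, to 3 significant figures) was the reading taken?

z ≈ 7970 m

Scale height: H = RT/g = 287 × 247 / 9.803 = 7231.4 m.
Invert the barometric formula: z = H ln(P₀/P).
P₀/P = 103/34.2 = 3.0117; ln(3.0117) = 1.1025.
z = 7231.4 × 1.1025 = 7972.6 m.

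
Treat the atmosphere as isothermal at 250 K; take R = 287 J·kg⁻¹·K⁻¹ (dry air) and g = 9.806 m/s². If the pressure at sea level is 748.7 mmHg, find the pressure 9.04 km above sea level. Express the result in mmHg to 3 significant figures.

P ≈ 218 mmHg

Scale height: H = RT/g = 287 × 250 / 9.806 = 7316.9 m.
Barometric formula: P = P₀ exp(−z/H).
z/H = 9040.0/7316.9 = 1.2355; exp(−1.2355) = 0.29069.
P = 748.7 × 0.29069 = 217.64 mmHg.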